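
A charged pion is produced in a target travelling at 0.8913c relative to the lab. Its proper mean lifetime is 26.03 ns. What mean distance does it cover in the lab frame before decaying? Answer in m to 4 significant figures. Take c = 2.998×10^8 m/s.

γ = 1/√(1 − 0.8913²) = 2.20549
Dilated lifetime: Δt = γτ₀ = 2.20549 × 26.03 ns = 57.4089 ns
d = vΔt = 0.8913c × 57.4089 ns = 2.67212×10^8 m/s × 5.74089×10^-8 s = 15.34 m

d ≈ 15.34 m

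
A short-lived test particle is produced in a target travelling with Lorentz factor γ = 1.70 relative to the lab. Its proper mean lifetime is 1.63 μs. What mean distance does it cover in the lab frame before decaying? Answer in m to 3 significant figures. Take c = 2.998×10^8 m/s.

β = √(1 − 1/γ²) = √(1 − 1/1.70²) = 0.80869
Dilated lifetime: Δt = γτ₀ = 1.70 × 1.63 μs = 2.7710 μs
d = vΔt = 0.80869c × 2.7710 μs = 2.4245×10^8 m/s × 2.7710×10^-6 s = 672 m

d ≈ 672 m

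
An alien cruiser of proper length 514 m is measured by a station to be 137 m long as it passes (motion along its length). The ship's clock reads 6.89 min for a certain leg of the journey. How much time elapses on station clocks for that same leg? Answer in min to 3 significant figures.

Length contraction ⇒ γ = L₀/L = 514/137 = 3.7518
Time dilation: Δt = γτ₀ = 3.7518 × 6.89 min = 25.9 min

Δt ≈ 25.9 min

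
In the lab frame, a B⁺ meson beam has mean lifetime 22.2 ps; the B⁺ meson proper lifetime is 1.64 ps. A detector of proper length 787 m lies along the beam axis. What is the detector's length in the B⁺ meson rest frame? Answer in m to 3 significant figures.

L ≈ 58.1 m

Time dilation ⇒ γ = Δt/τ₀ = 22.2/1.64 = 13.537
Length contraction: L = L₀/γ = 787/13.537 = 58.1 m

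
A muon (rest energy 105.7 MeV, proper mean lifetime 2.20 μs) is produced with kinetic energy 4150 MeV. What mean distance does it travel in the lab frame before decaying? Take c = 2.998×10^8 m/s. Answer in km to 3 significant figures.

d ≈ 26.5 km

γ = 1 + K/(m₀c²) = 1 + 4150/105.7 = 40.262
β = √(1 − 1/γ²) = 0.99969
Dilated lifetime: γτ₀ = 40.262 × 2.20 μs = 88.577 μs
d = βc·γτ₀ = 0.99969 × (2.998×10^8 m/s) × 8.8577×10^-5 s = 26.5 km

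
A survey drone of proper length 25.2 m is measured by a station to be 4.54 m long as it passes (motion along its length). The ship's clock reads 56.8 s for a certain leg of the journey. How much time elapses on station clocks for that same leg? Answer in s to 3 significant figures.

Δt ≈ 315 s

Length contraction ⇒ γ = L₀/L = 25.2/4.54 = 5.5507
Time dilation: Δt = γτ₀ = 5.5507 × 56.8 s = 315 s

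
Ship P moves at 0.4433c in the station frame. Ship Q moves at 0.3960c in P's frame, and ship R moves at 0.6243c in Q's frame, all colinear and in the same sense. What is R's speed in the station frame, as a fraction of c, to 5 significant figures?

Compose boost 2: (0.3960 + 0.4433)/(1 + 0.3960×0.4433) = 0.83930/1.175547 = 0.7139656
Compose boost 3: (0.6243 + 0.7139656)/(1 + 0.6243×0.7139656) = 1.338266/1.445729 = 0.92567

u ≈ 0.92567c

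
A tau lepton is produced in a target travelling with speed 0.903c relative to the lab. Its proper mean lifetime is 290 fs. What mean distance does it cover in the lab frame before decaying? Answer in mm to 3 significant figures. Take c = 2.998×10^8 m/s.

d ≈ 0.183 mm

γ = 1/√(1 − 0.903²) = 2.3275
Dilated lifetime: Δt = γτ₀ = 2.3275 × 290 fs = 674.98 fs
d = vΔt = 0.903c × 674.98 fs = 2.7072×10^8 m/s × 6.7498×10^-13 s = 0.183 mm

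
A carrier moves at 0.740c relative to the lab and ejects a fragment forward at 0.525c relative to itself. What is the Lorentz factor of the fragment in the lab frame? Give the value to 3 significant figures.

γ ≈ 2.43

u_lab = (0.525 + 0.740)/(1 + 0.525×0.740) = 1.265/1.38850 = 0.911055
γ = 1/√(1 − 0.911055²) = 2.43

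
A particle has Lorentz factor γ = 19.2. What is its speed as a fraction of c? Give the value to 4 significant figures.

β = √(1 − 1/γ²) = √(1 − 1/19.2²) = √(0.997287) = 0.9986

β ≈ 0.9986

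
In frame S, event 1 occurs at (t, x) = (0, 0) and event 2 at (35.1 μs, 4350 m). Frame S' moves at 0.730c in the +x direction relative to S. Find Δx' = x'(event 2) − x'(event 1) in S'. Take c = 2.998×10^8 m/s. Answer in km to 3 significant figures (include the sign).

γ = 1/√(1 − 0.730²) = 1.4632
Δx' = γ(Δx − vΔt) = 1.4632 × (4350 m − 0.730×(2.998×10^8 m/s)×35.1×10^-6 s)
= 1.4632 × (-3331.8 m) = -4.87 km

Δx' ≈ -4.87 km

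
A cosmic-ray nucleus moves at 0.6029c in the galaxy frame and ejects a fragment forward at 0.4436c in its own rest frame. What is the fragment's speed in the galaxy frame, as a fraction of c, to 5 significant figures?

u ≈ 0.82568c

Compose boost 2: (0.4436 + 0.6029)/(1 + 0.4436×0.6029) = 1.0465/1.267446 = 0.82568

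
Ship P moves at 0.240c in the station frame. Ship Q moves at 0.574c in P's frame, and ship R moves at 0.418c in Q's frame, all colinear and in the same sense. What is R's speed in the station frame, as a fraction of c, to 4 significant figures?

Compose boost 2: (0.574 + 0.240)/(1 + 0.574×0.240) = 0.8140/1.13776 = 0.715441
Compose boost 3: (0.418 + 0.715441)/(1 + 0.418×0.715441) = 1.13344/1.29905 = 0.8725

u ≈ 0.8725c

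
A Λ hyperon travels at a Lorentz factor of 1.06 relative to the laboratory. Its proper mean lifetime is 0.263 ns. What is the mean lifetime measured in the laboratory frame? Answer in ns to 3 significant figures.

γ = 1.06 (given)
Time dilation: Δt = γτ₀ = 1.06 × 0.263 ns = 0.279 ns

Δt ≈ 0.279 ns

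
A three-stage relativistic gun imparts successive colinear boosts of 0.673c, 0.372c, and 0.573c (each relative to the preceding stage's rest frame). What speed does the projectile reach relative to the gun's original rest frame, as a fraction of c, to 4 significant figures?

u ≈ 0.9526c

Compose boost 2: (0.372 + 0.673)/(1 + 0.372×0.673) = 1.045/1.25036 = 0.835762
Compose boost 3: (0.573 + 0.835762)/(1 + 0.573×0.835762) = 1.40876/1.47889 = 0.9526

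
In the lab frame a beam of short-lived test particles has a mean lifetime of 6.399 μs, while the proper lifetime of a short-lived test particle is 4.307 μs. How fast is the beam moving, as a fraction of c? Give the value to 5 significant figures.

β ≈ 0.73958

γ = Δt/τ₀ = 6.399/4.307 = 1.485721
β = √(1 − 1/γ²) = √(1 − 1/1.485721²) = 0.73958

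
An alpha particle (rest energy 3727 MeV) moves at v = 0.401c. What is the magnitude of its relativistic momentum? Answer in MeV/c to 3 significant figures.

p ≈ 1630 MeV/c

γ = 1/√(1 − 0.401²) = 1.0916
p = γβm₀c = 1.0916 × 0.401 × 3727 MeV/c = 1630 MeV/c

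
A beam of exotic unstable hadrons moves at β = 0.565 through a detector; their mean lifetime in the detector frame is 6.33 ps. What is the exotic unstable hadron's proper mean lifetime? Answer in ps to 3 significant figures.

τ₀ ≈ 5.22 ps

γ = 1/√(1 − 0.565²) = 1.2120
Proper time: τ₀ = Δt/γ = 6.33/1.2120 = 5.22 ps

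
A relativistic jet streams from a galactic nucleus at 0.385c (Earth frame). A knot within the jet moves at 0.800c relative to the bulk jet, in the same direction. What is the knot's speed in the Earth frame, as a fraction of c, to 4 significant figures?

u ≈ 0.9060c

Relativistic velocity addition: u = (u' + v)/(1 + u'v/c²)
= (0.800 + 0.385)/(1 + 0.800×0.385) = 1.185/1.30800 = 0.9060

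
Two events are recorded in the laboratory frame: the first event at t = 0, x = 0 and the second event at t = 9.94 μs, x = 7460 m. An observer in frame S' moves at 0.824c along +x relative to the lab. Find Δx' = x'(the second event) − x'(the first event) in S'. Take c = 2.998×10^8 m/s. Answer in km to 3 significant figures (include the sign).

γ = 1/√(1 − 0.824²) = 1.7649
Δx' = γ(Δx − vΔt) = 1.7649 × (7460 m − 0.824×(2.998×10^8 m/s)×9.94×10^-6 s)
= 1.7649 × (5004.5 m) = 8.83 km

Δx' ≈ 8.83 km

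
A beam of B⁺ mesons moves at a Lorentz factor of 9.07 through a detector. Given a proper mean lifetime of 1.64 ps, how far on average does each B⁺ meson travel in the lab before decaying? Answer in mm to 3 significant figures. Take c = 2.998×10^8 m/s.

β = √(1 − 1/γ²) = √(1 − 1/9.07²) = 0.99390
Dilated lifetime: Δt = γτ₀ = 9.07 × 1.64 ps = 14.875 ps
d = vΔt = 0.99390c × 14.875 ps = 2.9797×10^8 m/s × 1.4875×10^-11 s = 4.43 mm

d ≈ 4.43 mm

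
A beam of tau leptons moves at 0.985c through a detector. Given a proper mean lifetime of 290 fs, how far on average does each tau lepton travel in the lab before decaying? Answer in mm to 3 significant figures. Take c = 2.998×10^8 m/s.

d ≈ 0.496 mm

γ = 1/√(1 − 0.985²) = 5.7953
Dilated lifetime: Δt = γτ₀ = 5.7953 × 290 fs = 1680.6 fs
d = vΔt = 0.985c × 1680.6 fs = 2.9530×10^8 m/s × 1.6806×10^-12 s = 0.496 mm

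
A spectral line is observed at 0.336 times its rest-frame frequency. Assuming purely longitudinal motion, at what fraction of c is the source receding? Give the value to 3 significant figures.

β ≈ 0.797

f_obs/f_src = √((1−β)/(1+β)) = 0.336  ⇒  (1−β)/(1+β) = 0.11290
β = |1 − D²|/(1 + D²) = |1 − 0.11290|/(1 + 0.11290) = 0.797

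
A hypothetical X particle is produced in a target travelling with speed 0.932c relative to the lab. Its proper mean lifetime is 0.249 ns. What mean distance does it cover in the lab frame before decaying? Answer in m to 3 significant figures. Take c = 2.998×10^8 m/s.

d ≈ 0.192 m

γ = 1/√(1 − 0.932²) = 2.7589
Dilated lifetime: Δt = γτ₀ = 2.7589 × 0.249 ns = 0.68698 ns
d = vΔt = 0.932c × 0.68698 ns = 2.7941×10^8 m/s × 6.8698×10^-10 s = 0.192 m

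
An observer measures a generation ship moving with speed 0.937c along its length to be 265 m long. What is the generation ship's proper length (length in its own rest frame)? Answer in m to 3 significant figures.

L₀ ≈ 759 m

γ = 1/√(1 − 0.937²) = 2.8626
L₀ = γL = 2.8626 × 265 = 759 m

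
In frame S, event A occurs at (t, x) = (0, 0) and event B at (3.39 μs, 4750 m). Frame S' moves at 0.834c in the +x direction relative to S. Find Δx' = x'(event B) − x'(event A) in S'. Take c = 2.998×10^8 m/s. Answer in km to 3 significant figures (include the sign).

γ = 1/√(1 − 0.834²) = 1.8124
Δx' = γ(Δx − vΔt) = 1.8124 × (4750 m − 0.834×(2.998×10^8 m/s)×3.39×10^-6 s)
= 1.8124 × (3902.4 m) = 7.07 km

Δx' ≈ 7.07 km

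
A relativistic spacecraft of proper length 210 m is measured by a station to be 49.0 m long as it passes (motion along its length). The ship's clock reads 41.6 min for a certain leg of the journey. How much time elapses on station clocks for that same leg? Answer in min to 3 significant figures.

Δt ≈ 178 min

Length contraction ⇒ γ = L₀/L = 210/49.0 = 4.2857
Time dilation: Δt = γτ₀ = 4.2857 × 41.6 min = 178 min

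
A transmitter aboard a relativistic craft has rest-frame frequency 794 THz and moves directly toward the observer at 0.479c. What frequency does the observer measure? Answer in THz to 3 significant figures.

f_obs ≈ 1340 THz

Relativistic Doppler: f_obs = f_src √((1+β)/(1−β))
= 794 × √(1.4790/0.52100) = 794 × 1.6849 = 1340 THz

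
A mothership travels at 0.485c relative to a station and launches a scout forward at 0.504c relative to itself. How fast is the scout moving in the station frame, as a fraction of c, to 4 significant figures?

Compose boost 2: (0.504 + 0.485)/(1 + 0.504×0.485) = 0.9890/1.24444 = 0.7947

u ≈ 0.7947c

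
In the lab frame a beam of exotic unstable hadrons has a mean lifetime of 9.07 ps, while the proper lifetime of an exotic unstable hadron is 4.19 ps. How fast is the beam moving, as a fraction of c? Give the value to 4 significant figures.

γ = Δt/τ₀ = 9.07/4.19 = 2.16468
β = √(1 − 1/γ²) = √(1 − 1/2.16468²) = 0.8869

β ≈ 0.8869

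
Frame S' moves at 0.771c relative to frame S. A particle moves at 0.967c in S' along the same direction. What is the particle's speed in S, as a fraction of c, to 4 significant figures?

u ≈ 0.9957c

Relativistic velocity addition: u = (u' + v)/(1 + u'v/c²)
= (0.967 + 0.771)/(1 + 0.967×0.771) = 1.738/1.74556 = 0.9957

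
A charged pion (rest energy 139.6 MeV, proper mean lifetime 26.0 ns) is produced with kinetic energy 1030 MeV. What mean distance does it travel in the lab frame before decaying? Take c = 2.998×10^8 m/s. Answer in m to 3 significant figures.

d ≈ 64.8 m

γ = 1 + K/(m₀c²) = 1 + 1030/139.6 = 8.3782
β = √(1 − 1/γ²) = 0.99285
Dilated lifetime: γτ₀ = 8.3782 × 26.0 ns = 217.83 ns
d = βc·γτ₀ = 0.99285 × (2.998×10^8 m/s) × 2.1783×10^-7 s = 64.8 m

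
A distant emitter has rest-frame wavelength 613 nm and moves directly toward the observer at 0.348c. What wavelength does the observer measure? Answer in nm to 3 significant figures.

λ_obs ≈ 426 nm

Relativistic Doppler: λ_obs = λ_src √((1−β)/(1+β))
= 613 × √(0.65200/1.3480) = 613 × 0.69547 = 426 nm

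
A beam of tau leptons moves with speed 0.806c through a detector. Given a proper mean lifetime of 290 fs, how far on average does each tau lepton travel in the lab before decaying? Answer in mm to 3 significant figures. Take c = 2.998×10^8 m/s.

d ≈ 0.118 mm

γ = 1/√(1 − 0.806²) = 1.6894
Dilated lifetime: Δt = γτ₀ = 1.6894 × 290 fs = 489.93 fs
d = vΔt = 0.806c × 489.93 fs = 2.4164×10^8 m/s × 4.8993×10^-13 s = 0.118 mm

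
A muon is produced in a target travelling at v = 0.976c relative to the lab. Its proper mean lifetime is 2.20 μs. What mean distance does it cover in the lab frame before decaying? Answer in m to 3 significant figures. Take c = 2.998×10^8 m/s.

d ≈ 2960 m

γ = 1/√(1 − 0.976²) = 4.5920
Dilated lifetime: Δt = γτ₀ = 4.5920 × 2.20 μs = 10.102 μs
d = vΔt = 0.976c × 10.102 μs = 2.9260×10^8 m/s × 1.0102×10^-5 s = 2960 m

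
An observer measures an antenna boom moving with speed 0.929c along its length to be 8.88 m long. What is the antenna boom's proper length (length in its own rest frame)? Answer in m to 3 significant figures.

L₀ ≈ 24.0 m

γ = 1/√(1 − 0.929²) = 2.7021
L₀ = γL = 2.7021 × 8.88 = 24.0 m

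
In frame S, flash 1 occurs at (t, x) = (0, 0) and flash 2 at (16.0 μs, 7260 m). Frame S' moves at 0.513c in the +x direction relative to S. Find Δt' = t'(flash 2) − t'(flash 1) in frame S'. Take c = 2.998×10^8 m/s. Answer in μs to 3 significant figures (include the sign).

γ = 1/√(1 − 0.513²) = 1.1650
Δt' = γ(Δt − vΔx/c²) = 1.1650 × (16.0 μs − 0.513×7260 m / (2.998×10^8 m/s))
= 1.1650 × (3.5771 μs) = 4.17 μs

Δt' ≈ 4.17 μs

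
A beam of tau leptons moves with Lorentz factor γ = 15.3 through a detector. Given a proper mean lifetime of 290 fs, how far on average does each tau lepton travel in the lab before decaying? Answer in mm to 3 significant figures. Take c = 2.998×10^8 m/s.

β = √(1 − 1/γ²) = √(1 − 1/15.3²) = 0.99786
Dilated lifetime: Δt = γτ₀ = 15.3 × 290 fs = 4437.0 fs
d = vΔt = 0.99786c × 4437.0 fs = 2.9916×10^8 m/s × 4.4370×10^-12 s = 1.33 mm

d ≈ 1.33 mm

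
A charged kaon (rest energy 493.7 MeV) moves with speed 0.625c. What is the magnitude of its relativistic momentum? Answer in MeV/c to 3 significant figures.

γ = 1/√(1 − 0.625²) = 1.2810
p = γβm₀c = 1.2810 × 0.625 × 493.7 MeV/c = 395 MeV/c

p ≈ 395 MeV/c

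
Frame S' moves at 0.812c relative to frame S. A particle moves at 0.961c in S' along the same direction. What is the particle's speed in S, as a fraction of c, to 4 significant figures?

u ≈ 0.9959c

Relativistic velocity addition: u = (u' + v)/(1 + u'v/c²)
= (0.961 + 0.812)/(1 + 0.961×0.812) = 1.773/1.78033 = 0.9959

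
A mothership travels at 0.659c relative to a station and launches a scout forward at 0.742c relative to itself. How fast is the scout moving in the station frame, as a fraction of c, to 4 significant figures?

u ≈ 0.9409c

Compose boost 2: (0.742 + 0.659)/(1 + 0.742×0.659) = 1.401/1.48898 = 0.9409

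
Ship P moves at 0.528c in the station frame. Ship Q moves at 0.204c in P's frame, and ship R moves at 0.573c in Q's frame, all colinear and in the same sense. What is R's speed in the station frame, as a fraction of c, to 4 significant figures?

Compose boost 2: (0.204 + 0.528)/(1 + 0.204×0.528) = 0.7320/1.10771 = 0.660822
Compose boost 3: (0.573 + 0.660822)/(1 + 0.573×0.660822) = 1.23382/1.37865 = 0.8949

u ≈ 0.8949c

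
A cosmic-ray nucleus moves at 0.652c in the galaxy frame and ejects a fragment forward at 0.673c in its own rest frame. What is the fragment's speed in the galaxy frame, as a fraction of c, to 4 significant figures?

u ≈ 0.9209c

Compose boost 2: (0.673 + 0.652)/(1 + 0.673×0.652) = 1.325/1.43880 = 0.9209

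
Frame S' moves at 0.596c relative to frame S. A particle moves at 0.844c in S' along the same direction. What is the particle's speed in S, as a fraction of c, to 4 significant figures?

Relativistic velocity addition: u = (u' + v)/(1 + u'v/c²)
= (0.844 + 0.596)/(1 + 0.844×0.596) = 1.440/1.50302 = 0.9581

u ≈ 0.9581c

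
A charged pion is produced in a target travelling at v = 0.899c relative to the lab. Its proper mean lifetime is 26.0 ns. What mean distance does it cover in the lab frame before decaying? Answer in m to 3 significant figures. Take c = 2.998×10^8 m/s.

d ≈ 16.0 m

γ = 1/√(1 − 0.899²) = 2.2834
Dilated lifetime: Δt = γτ₀ = 2.2834 × 26.0 ns = 59.368 ns
d = vΔt = 0.899c × 59.368 ns = 2.6952×10^8 m/s × 5.9368×10^-8 s = 16.0 m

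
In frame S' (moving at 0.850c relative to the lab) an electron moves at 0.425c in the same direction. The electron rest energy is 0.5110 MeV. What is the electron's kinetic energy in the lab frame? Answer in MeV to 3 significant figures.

u_lab = (0.425 + 0.850)/(1 + 0.425×0.850) = 0.936639
γ = 1/√(1 − 0.936639²) = 2.8547
K = (γ − 1)m₀c² = (2.8547 − 1) × 0.5110 = 1.8547 × 0.5110 = 0.948 MeV

K ≈ 0.948 MeV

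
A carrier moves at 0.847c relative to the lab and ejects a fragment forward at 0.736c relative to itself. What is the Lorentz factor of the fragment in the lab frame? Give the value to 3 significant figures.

γ ≈ 4.51

u_lab = (0.736 + 0.847)/(1 + 0.736×0.847) = 1.583/1.62339 = 0.975119
γ = 1/√(1 − 0.975119²) = 4.51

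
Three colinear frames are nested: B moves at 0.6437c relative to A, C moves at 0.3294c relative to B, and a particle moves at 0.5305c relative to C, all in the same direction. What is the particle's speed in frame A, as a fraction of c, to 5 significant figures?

Compose boost 2: (0.3294 + 0.6437)/(1 + 0.3294×0.6437) = 0.97310/1.212035 = 0.8028647
Compose boost 3: (0.5305 + 0.8028647)/(1 + 0.5305×0.8028647) = 1.333365/1.425920 = 0.93509

u ≈ 0.93509c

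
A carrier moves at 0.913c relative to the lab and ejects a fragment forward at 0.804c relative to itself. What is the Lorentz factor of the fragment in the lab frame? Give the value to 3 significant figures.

γ ≈ 7.15

u_lab = (0.804 + 0.913)/(1 + 0.804×0.913) = 1.717/1.73405 = 0.990166
γ = 1/√(1 − 0.990166²) = 7.15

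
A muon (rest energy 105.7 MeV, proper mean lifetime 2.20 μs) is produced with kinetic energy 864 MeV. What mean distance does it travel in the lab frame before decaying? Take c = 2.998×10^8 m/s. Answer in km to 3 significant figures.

d ≈ 6.01 km

γ = 1 + K/(m₀c²) = 1 + 864/105.7 = 9.1741
β = √(1 − 1/γ²) = 0.99404
Dilated lifetime: γτ₀ = 9.1741 × 2.20 μs = 20.183 μs
d = βc·γτ₀ = 0.99404 × (2.998×10^8 m/s) × 2.0183×10^-5 s = 6.01 km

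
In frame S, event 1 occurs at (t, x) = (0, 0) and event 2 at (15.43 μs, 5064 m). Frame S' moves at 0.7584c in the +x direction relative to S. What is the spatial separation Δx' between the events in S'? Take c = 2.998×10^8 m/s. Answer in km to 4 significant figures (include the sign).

γ = 1/√(1 − 0.7584²) = 1.53424
Δx' = γ(Δx − vΔt) = 1.53424 × (5064 m − 0.7584×(2.998×10^8 m/s)×15.43×10^-6 s)
= 1.53424 × (1555.71 m) = 2.387 km

Δx' ≈ 2.387 km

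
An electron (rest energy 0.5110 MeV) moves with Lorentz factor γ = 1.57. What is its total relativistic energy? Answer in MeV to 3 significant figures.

γ = 1.57 (given)
E = γm₀c² = 1.57 × 0.5110 MeV = 0.802 MeV

E ≈ 0.802 MeV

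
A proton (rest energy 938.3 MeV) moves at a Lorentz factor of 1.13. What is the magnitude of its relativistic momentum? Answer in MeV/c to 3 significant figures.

p ≈ 494 MeV/c

β = √(1 − 1/γ²) = √(1 − 1/1.13²) = 0.46568
p = γβm₀c = 1.13 × 0.46568 × 938.3 MeV/c = 494 MeV/c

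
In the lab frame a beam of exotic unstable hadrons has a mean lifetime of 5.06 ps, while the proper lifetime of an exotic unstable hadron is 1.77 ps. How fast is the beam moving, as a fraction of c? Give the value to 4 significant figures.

γ = Δt/τ₀ = 5.06/1.77 = 2.85876
β = √(1 − 1/γ²) = √(1 − 1/2.85876²) = 0.9368

β ≈ 0.9368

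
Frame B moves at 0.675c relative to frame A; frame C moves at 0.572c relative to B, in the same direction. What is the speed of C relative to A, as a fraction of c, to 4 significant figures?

u ≈ 0.8996c

Compose boost 2: (0.572 + 0.675)/(1 + 0.572×0.675) = 1.247/1.38610 = 0.8996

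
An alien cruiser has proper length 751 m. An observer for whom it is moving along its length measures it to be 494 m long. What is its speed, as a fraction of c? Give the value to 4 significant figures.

β ≈ 0.7532

γ = L₀/L = 751/494 = 1.52024
β = √(1 − 1/γ²) = 0.7532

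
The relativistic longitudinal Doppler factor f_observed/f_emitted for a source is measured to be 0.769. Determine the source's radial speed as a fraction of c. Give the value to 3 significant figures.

β ≈ 0.257

f_obs/f_src = √((1−β)/(1+β)) = 0.769  ⇒  (1−β)/(1+β) = 0.59136
β = |1 − D²|/(1 + D²) = |1 − 0.59136|/(1 + 0.59136) = 0.257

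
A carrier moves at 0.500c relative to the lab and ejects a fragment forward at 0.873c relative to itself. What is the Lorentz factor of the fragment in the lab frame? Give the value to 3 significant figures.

γ ≈ 3.40

u_lab = (0.873 + 0.500)/(1 + 0.873×0.500) = 1.373/1.43650 = 0.955795
γ = 1/√(1 − 0.955795²) = 3.40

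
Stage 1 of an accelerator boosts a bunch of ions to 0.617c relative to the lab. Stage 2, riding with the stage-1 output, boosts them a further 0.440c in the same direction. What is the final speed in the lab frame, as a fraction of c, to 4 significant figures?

Compose boost 2: (0.440 + 0.617)/(1 + 0.440×0.617) = 1.057/1.27148 = 0.8313

u ≈ 0.8313c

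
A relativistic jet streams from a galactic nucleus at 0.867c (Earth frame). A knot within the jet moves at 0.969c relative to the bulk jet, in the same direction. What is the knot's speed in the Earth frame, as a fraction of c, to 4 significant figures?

Relativistic velocity addition: u = (u' + v)/(1 + u'v/c²)
= (0.969 + 0.867)/(1 + 0.969×0.867) = 1.836/1.84012 = 0.9978

u ≈ 0.9978c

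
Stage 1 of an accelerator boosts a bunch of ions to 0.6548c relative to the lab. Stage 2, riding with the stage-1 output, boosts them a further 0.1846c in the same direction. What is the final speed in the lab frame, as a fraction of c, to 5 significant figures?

Compose boost 2: (0.1846 + 0.6548)/(1 + 0.1846×0.6548) = 0.83940/1.120876 = 0.74888

u ≈ 0.74888c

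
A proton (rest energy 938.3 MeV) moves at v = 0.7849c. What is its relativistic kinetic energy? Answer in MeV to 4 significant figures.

K ≈ 576.0 MeV

γ = 1/√(1 − 0.7849²) = 1.61389
K = (γ − 1)m₀c² = (1.61389 − 1) × 938.3 MeV = 0.613886 × 938.3 MeV = 576.0 MeV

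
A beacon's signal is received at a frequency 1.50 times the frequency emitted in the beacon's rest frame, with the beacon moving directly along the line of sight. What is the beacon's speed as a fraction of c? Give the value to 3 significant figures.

β ≈ 0.385

f_obs/f_src = √((1+β)/(1−β)) = 1.50  ⇒  (1+β)/(1−β) = 2.2500
β = |1 − D²|/(1 + D²) = |1 − 2.2500|/(1 + 2.2500) = 0.385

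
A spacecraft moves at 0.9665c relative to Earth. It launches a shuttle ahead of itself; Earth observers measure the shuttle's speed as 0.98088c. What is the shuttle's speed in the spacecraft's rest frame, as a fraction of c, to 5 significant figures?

Inverse velocity addition: u' = (u − v)/(1 − uv/c²)
= (0.98088 − 0.9665)/(1 − 0.98088×0.9665) = 0.014380/0.05197948 = 0.27665

u' ≈ 0.27665c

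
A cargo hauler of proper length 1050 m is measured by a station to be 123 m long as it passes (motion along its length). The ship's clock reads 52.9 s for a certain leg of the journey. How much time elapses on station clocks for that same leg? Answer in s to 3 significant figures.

Δt ≈ 452 s

Length contraction ⇒ γ = L₀/L = 1050/123 = 8.5366
Time dilation: Δt = γτ₀ = 8.5366 × 52.9 s = 452 s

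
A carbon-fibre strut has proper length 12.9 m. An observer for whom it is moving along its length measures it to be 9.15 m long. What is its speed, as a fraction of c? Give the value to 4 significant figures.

β ≈ 0.7049

γ = L₀/L = 12.9/9.15 = 1.40984
β = √(1 − 1/γ²) = 0.7049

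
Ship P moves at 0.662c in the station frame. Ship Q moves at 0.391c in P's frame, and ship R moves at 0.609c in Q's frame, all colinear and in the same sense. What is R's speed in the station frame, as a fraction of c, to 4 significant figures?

Compose boost 2: (0.391 + 0.662)/(1 + 0.391×0.662) = 1.053/1.25884 = 0.836483
Compose boost 3: (0.609 + 0.836483)/(1 + 0.609×0.836483) = 1.44548/1.50942 = 0.9576

u ≈ 0.9576c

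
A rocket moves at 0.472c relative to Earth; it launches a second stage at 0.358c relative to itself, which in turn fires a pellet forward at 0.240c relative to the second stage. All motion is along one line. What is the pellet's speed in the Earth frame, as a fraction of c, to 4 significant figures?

u ≈ 0.8117c

Compose boost 2: (0.358 + 0.472)/(1 + 0.358×0.472) = 0.8300/1.16898 = 0.710023
Compose boost 3: (0.240 + 0.710023)/(1 + 0.240×0.710023) = 0.950023/1.17041 = 0.8117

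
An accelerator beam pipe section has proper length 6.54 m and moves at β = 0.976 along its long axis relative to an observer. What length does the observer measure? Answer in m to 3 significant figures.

γ = 1/√(1 − 0.976²) = 4.5920
Length contraction: L = L₀/γ = 6.54/4.5920 = 1.42 m

L ≈ 1.42 m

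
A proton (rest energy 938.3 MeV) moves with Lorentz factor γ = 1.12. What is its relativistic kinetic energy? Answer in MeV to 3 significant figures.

γ = 1.12 (given)
K = (γ − 1)m₀c² = (1.12 − 1) × 938.3 MeV = 0.12000 × 938.3 MeV = 113 MeV

K ≈ 113 MeV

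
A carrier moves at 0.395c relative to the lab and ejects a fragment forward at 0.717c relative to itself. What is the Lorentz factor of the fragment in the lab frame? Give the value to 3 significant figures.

u_lab = (0.717 + 0.395)/(1 + 0.717×0.395) = 1.112/1.28321 = 0.866573
γ = 1/√(1 − 0.866573²) = 2.00

γ ≈ 2.00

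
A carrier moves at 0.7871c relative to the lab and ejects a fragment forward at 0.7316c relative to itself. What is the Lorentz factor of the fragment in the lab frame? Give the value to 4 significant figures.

u_lab = (0.7316 + 0.7871)/(1 + 0.7316×0.7871) = 1.5187/1.575842 = 0.9637385
γ = 1/√(1 − 0.9637385²) = 3.747

γ ≈ 3.747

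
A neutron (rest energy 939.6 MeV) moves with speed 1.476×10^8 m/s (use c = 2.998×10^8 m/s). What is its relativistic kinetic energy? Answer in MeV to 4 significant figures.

β = v/c = 1.476×10^8 / 2.998×10^8 = 0.492328
γ = 1/√(1 − 0.492328²) = 1.14888
K = (γ − 1)m₀c² = (1.14888 − 1) × 939.6 MeV = 0.148884 × 939.6 MeV = 139.9 MeV

K ≈ 139.9 MeV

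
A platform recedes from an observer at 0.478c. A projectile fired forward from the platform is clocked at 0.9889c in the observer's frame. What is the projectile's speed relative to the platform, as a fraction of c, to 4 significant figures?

Inverse velocity addition: u' = (u − v)/(1 − uv/c²)
= (0.9889 − 0.478)/(1 − 0.9889×0.478) = 0.5109/0.527306 = 0.9689

u' ≈ 0.9689c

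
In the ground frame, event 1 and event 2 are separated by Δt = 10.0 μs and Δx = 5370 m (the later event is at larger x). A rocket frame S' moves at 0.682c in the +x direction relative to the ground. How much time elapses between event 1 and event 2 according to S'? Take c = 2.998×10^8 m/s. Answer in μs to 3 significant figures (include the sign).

Δt' ≈ -3.03 μs

γ = 1/√(1 − 0.682²) = 1.3673
Δt' = γ(Δt − vΔx/c²) = 1.3673 × (10.0 μs − 0.682×5370 m / (2.998×10^8 m/s))
= 1.3673 × (-2.2159 μs) = -3.03 μs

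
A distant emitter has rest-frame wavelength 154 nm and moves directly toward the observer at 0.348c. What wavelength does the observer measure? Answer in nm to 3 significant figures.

λ_obs ≈ 107 nm

Relativistic Doppler: λ_obs = λ_src √((1−β)/(1+β))
= 154 × √(0.65200/1.3480) = 154 × 0.69547 = 107 nm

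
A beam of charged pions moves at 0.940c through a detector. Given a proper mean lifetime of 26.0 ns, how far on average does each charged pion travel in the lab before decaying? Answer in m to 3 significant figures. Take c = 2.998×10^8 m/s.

d ≈ 21.5 m

γ = 1/√(1 − 0.940²) = 2.9311
Dilated lifetime: Δt = γτ₀ = 2.9311 × 26.0 ns = 76.207 ns
d = vΔt = 0.940c × 76.207 ns = 2.8181×10^8 m/s × 7.6207×10^-8 s = 21.5 m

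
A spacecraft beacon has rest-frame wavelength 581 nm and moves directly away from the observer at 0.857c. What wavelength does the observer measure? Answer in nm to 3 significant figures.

Relativistic Doppler: λ_obs = λ_src √((1+β)/(1−β))
= 581 × √(1.8570/0.14300) = 581 × 3.6036 = 2090 nm

λ_obs ≈ 2090 nm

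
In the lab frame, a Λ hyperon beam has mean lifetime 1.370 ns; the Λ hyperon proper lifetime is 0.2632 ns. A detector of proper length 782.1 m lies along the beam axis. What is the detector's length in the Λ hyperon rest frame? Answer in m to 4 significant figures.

Time dilation ⇒ γ = Δt/τ₀ = 1.370/0.2632 = 5.20517
Length contraction: L = L₀/γ = 782.1/5.20517 = 150.3 m

L ≈ 150.3 m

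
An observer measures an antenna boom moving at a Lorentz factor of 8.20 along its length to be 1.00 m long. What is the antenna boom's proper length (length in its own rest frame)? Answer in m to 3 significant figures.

L₀ ≈ 8.20 m

γ = 8.20 (given)
L₀ = γL = 8.20 × 1.00 = 8.20 m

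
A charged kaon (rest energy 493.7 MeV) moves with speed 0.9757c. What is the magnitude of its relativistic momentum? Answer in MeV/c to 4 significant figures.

p ≈ 2198 MeV/c

γ = 1/√(1 − 0.9757²) = 4.56390
p = γβm₀c = 4.56390 × 0.9757 × 493.7 MeV/c = 2198 MeV/c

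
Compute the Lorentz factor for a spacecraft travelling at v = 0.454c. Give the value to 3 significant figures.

γ ≈ 1.12

γ = 1/√(1 − β²) = 1/√(1 − 0.454²) = 1/√(0.79388) = 1.12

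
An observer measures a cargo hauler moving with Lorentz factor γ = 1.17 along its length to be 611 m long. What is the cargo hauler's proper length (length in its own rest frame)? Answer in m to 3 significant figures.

L₀ ≈ 715 m

γ = 1.17 (given)
L₀ = γL = 1.17 × 611 = 715 m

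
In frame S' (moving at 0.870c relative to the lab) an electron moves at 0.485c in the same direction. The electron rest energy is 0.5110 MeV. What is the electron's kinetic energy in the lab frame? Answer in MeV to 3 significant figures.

K ≈ 1.17 MeV

u_lab = (0.485 + 0.870)/(1 + 0.485×0.870) = 0.952917
γ = 1/√(1 − 0.952917²) = 3.2978
K = (γ − 1)m₀c² = (3.2978 − 1) × 0.5110 = 2.2978 × 0.5110 = 1.17 MeV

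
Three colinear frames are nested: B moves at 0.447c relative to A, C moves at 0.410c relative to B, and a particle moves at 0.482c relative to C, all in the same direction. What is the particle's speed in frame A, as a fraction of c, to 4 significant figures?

Compose boost 2: (0.410 + 0.447)/(1 + 0.410×0.447) = 0.8570/1.18327 = 0.724264
Compose boost 3: (0.482 + 0.724264)/(1 + 0.482×0.724264) = 1.20626/1.34910 = 0.8941

u ≈ 0.8941c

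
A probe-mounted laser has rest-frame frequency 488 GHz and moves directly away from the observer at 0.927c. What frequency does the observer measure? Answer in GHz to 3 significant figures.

Relativistic Doppler: f_obs = f_src √((1−β)/(1+β))
= 488 × √(0.073000/1.9270) = 488 × 0.19463 = 95.0 GHz

f_obs ≈ 95.0 GHz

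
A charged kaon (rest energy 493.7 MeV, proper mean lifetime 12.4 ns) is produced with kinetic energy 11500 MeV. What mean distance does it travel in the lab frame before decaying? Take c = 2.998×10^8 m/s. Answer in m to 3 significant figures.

γ = 1 + K/(m₀c²) = 1 + 11500/493.7 = 24.293
β = √(1 − 1/γ²) = 0.99915
Dilated lifetime: γτ₀ = 24.293 × 12.4 ns = 301.24 ns
d = βc·γτ₀ = 0.99915 × (2.998×10^8 m/s) × 3.0124×10^-7 s = 90.2 m

d ≈ 90.2 m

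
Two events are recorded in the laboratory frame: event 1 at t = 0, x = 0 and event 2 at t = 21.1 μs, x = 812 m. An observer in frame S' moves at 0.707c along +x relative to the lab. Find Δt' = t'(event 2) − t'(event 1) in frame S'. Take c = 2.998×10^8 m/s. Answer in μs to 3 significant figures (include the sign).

γ = 1/√(1 − 0.707²) = 1.4140
Δt' = γ(Δt − vΔx/c²) = 1.4140 × (21.1 μs − 0.707×812 m / (2.998×10^8 m/s))
= 1.4140 × (19.185 μs) = 27.1 μs

Δt' ≈ 27.1 μs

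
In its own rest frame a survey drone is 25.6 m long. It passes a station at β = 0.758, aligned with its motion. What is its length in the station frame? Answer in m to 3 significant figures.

L ≈ 16.7 m

γ = 1/√(1 − 0.758²) = 1.5331
Length contraction: L = L₀/γ = 25.6/1.5331 = 16.7 m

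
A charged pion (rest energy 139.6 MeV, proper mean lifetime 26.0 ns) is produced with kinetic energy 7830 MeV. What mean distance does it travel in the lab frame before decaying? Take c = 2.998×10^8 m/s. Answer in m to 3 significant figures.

γ = 1 + K/(m₀c²) = 1 + 7830/139.6 = 57.089
β = √(1 − 1/γ²) = 0.99985
Dilated lifetime: γτ₀ = 57.089 × 26.0 ns = 1484.3 ns
d = βc·γτ₀ = 0.99985 × (2.998×10^8 m/s) × 1.4843×10^-6 s = 445 m

d ≈ 445 m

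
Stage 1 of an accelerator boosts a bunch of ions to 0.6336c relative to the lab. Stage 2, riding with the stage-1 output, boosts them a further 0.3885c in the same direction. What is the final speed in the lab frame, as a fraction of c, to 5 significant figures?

Compose boost 2: (0.3885 + 0.6336)/(1 + 0.3885×0.6336) = 1.0221/1.246154 = 0.82020

u ≈ 0.82020c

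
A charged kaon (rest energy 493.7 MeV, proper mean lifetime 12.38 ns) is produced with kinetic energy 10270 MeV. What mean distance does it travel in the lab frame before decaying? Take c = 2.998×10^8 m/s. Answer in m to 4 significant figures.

d ≈ 80.83 m

γ = 1 + K/(m₀c²) = 1 + 10270/493.7 = 21.8021
β = √(1 − 1/γ²) = 0.998948
Dilated lifetime: γτ₀ = 21.8021 × 12.38 ns = 269.910 ns
d = βc·γτ₀ = 0.998948 × (2.998×10^8 m/s) × 2.69910×10^-7 s = 80.83 m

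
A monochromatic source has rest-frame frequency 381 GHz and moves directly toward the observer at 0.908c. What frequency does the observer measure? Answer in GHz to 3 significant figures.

f_obs ≈ 1740 GHz

Relativistic Doppler: f_obs = f_src √((1+β)/(1−β))
= 381 × √(1.9080/0.092000) = 381 × 4.5540 = 1740 GHz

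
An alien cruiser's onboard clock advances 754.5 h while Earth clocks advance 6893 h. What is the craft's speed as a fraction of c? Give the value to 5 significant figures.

β ≈ 0.99399

γ = Δt/τ₀ = 6893/754.5 = 9.135852
β = √(1 − 1/γ²) = √(1 − 1/9.135852²) = 0.99399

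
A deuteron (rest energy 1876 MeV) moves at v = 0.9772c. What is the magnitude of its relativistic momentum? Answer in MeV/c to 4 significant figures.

p ≈ 8634 MeV/c

γ = 1/√(1 − 0.9772²) = 4.70985
p = γβm₀c = 4.70985 × 0.9772 × 1876 MeV/c = 8634 MeV/c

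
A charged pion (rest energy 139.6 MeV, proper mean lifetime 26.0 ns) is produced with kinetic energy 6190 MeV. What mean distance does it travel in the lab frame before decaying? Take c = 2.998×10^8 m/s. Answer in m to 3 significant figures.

d ≈ 353 m

γ = 1 + K/(m₀c²) = 1 + 6190/139.6 = 45.341
β = √(1 − 1/γ²) = 0.99976
Dilated lifetime: γτ₀ = 45.341 × 26.0 ns = 1178.9 ns
d = βc·γτ₀ = 0.99976 × (2.998×10^8 m/s) × 1.1789×10^-6 s = 353 m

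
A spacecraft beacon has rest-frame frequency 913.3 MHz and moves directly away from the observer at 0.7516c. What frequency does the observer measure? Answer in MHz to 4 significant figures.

Relativistic Doppler: f_obs = f_src √((1−β)/(1+β))
= 913.3 × √(0.248400/1.75160) = 913.3 × 0.376581 = 343.9 MHz

f_obs ≈ 343.9 MHz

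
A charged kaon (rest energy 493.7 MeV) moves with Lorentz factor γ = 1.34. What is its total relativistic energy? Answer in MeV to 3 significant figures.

γ = 1.34 (given)
E = γm₀c² = 1.34 × 493.7 MeV = 662 MeV

E ≈ 662 MeV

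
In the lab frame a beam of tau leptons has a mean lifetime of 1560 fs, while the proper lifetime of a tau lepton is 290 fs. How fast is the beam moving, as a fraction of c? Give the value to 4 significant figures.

γ = Δt/τ₀ = 1560/290 = 5.37931
β = √(1 − 1/γ²) = √(1 − 1/5.37931²) = 0.9826

β ≈ 0.9826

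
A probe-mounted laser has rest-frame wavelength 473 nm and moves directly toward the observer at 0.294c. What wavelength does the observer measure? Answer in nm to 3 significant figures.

λ_obs ≈ 349 nm

Relativistic Doppler: λ_obs = λ_src √((1−β)/(1+β))
= 473 × √(0.70600/1.2940) = 473 × 0.73864 = 349 nm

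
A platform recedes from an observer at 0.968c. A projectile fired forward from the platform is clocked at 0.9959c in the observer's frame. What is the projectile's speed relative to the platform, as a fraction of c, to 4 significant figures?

Inverse velocity addition: u' = (u − v)/(1 − uv/c²)
= (0.9959 − 0.968)/(1 − 0.9959×0.968) = 0.02790/0.0359688 = 0.7757

u' ≈ 0.7757c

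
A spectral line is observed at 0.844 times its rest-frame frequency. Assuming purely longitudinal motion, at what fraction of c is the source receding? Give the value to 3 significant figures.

β ≈ 0.168

f_obs/f_src = √((1−β)/(1+β)) = 0.844  ⇒  (1−β)/(1+β) = 0.71234
β = |1 − D²|/(1 + D²) = |1 − 0.71234|/(1 + 0.71234) = 0.168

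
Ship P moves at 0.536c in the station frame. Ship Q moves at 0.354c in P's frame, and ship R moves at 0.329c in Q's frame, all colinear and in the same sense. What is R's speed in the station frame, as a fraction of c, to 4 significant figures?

Compose boost 2: (0.354 + 0.536)/(1 + 0.354×0.536) = 0.8900/1.18974 = 0.748060
Compose boost 3: (0.329 + 0.748060)/(1 + 0.329×0.748060) = 1.07706/1.24611 = 0.8643

u ≈ 0.8643c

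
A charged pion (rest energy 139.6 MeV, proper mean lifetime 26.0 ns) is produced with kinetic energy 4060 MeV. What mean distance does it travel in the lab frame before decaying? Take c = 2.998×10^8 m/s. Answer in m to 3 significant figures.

γ = 1 + K/(m₀c²) = 1 + 4060/139.6 = 30.083
β = √(1 − 1/γ²) = 0.99945
Dilated lifetime: γτ₀ = 30.083 × 26.0 ns = 782.16 ns
d = βc·γτ₀ = 0.99945 × (2.998×10^8 m/s) × 7.8216×10^-7 s = 234 m

d ≈ 234 m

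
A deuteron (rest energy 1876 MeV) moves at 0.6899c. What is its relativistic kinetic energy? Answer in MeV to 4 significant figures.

K ≈ 715.5 MeV

γ = 1/√(1 − 0.6899²) = 1.38140
K = (γ − 1)m₀c² = (1.38140 − 1) × 1876 MeV = 0.381397 × 1876 MeV = 715.5 MeV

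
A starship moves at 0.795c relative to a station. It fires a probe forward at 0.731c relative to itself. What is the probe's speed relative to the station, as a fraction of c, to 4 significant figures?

Relativistic velocity addition: u = (u' + v)/(1 + u'v/c²)
= (0.731 + 0.795)/(1 + 0.731×0.795) = 1.526/1.58115 = 0.9651

u ≈ 0.9651c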